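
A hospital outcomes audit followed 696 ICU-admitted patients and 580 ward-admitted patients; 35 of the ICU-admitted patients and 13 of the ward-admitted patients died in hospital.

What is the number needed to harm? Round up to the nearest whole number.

NNH ≈ 36

risk, ICU-admitted patients = 35/696 = 0.050287
risk, ward-admitted patients = 13/580 = 0.022414
absolute risk difference = 0.027874
1 / 0.027874 = 35.876 → round up → 36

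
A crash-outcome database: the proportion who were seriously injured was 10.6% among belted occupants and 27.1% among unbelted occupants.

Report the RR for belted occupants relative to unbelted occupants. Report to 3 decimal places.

RR = 0.1060 / 0.2710 = 0.391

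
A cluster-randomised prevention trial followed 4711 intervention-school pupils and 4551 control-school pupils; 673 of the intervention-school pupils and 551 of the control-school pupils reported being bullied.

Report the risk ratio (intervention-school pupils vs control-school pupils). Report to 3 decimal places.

risk, intervention-school pupils = 673/4711 = 0.1429
risk, control-school pupils = 551/4551 = 0.1211
RR = 0.1429 / 0.1211 = 1.180

RR: 1.180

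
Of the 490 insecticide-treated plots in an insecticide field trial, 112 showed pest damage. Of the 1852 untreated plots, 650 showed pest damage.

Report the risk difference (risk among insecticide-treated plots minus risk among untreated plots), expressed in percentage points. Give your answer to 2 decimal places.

RD: -12.24

risk, insecticide-treated plots = 112/490 = 0.2286
risk, untreated plots = 650/1852 = 0.3510
risk difference = 0.2286 − 0.3510 = -0.1224 → -12.24 percentage points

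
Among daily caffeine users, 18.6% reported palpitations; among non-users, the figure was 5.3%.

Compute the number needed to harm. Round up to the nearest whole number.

absolute risk difference = 0.133000
1 / 0.133000 = 7.519 → round up → 8

8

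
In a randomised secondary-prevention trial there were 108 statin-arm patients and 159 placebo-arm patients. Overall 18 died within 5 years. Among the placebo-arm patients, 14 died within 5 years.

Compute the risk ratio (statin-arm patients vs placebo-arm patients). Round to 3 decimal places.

statin-arm patients with the outcome: 18 − 14 = 4
statin-arm patients without the outcome: 108 − 4 = 104
placebo-arm patients without the outcome: 159 − 14 = 145
risk, statin-arm patients = 4/108 = 0.03704
risk, placebo-arm patients = 14/159 = 0.08805
RR = 0.03704 / 0.08805 = 0.421

RR: 0.421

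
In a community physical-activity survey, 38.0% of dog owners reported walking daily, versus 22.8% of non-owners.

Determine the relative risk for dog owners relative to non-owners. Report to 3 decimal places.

RR = 0.3800 / 0.2280 = 1.667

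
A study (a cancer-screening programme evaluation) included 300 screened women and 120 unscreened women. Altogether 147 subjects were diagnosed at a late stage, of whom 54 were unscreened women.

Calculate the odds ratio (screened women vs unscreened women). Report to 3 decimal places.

screened women with the outcome: 147 − 54 = 93
screened women without the outcome: 300 − 93 = 207
unscreened women without the outcome: 120 − 54 = 66
OR = (93 × 66) / (207 × 54) = 6138/11178 ≈ 0.549

OR = 0.549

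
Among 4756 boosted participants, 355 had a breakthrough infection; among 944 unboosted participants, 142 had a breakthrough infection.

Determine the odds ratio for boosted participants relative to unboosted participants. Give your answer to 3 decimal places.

odds, boosted participants = 355/4401 = 0.0807
odds, unboosted participants = 142/802 = 0.1771
OR = 0.0807 / 0.1771 = 0.456

OR ≈ 0.456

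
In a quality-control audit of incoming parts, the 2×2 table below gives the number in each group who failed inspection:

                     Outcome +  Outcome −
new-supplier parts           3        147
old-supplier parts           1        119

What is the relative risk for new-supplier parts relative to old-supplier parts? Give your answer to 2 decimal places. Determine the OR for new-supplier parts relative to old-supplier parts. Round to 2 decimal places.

RR = 2.40; OR = 2.43

risk, new-supplier parts = 3/150 = 0.02000
risk, old-supplier parts = 1/120 = 0.00833
RR = 0.02000 / 0.00833 = 2.40
OR = (3 × 119) / (147 × 1) = 357/147 ≈ 2.43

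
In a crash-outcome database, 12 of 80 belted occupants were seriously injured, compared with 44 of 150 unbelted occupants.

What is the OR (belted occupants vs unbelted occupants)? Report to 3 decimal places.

odds, belted occupants = 12/68 = 0.1765
odds, unbelted occupants = 44/106 = 0.4151
OR = 0.1765 / 0.4151 = 0.425

OR = 0.425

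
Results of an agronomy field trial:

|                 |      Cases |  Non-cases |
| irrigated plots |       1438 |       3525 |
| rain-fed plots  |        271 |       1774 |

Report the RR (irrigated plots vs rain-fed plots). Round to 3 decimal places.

2.186

risk, irrigated plots = 1438/4963 = 0.2897
risk, rain-fed plots = 271/2045 = 0.1325
RR = 0.2897 / 0.1325 = 2.186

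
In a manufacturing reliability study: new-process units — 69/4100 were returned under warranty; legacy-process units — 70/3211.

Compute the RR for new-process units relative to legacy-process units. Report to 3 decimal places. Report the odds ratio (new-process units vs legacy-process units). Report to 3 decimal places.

risk, new-process units = 69/4100 = 0.01683
risk, legacy-process units = 70/3211 = 0.02180
RR = 0.01683 / 0.02180 = 0.772
odds, new-process units = 69/4031 = 0.01712
odds, legacy-process units = 70/3141 = 0.02229
OR = 0.01712 / 0.02229 = 0.768

RR = 0.772; OR = 0.768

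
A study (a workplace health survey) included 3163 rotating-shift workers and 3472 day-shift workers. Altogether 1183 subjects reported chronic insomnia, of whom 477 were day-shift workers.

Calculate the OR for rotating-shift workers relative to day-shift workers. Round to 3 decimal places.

1.804

rotating-shift workers with the outcome: 1183 − 477 = 706
rotating-shift workers without the outcome: 3163 − 706 = 2457
day-shift workers without the outcome: 3472 − 477 = 2995
OR = (706 × 2995) / (2457 × 477) = 2114470/1171989 ≈ 1.804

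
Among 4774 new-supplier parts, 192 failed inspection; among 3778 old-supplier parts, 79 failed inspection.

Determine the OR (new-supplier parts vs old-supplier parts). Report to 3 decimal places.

OR: 1.962

odds, new-supplier parts = 192/4582 = 0.04190
odds, old-supplier parts = 79/3699 = 0.02136
OR = 0.04190 / 0.02136 = 1.962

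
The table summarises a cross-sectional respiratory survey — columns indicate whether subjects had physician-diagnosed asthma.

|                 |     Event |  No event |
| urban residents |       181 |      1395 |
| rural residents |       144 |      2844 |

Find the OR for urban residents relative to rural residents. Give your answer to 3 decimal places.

OR = (181 × 2844) / (1395 × 144) = 514764/200880 ≈ 2.563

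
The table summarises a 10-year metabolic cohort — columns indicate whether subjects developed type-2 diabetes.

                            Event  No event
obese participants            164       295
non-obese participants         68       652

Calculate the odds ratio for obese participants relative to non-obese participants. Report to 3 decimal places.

odds, obese participants = 164/295 = 0.5559
odds, non-obese participants = 68/652 = 0.1043
OR = 0.5559 / 0.1043 = 5.330

OR ≈ 5.330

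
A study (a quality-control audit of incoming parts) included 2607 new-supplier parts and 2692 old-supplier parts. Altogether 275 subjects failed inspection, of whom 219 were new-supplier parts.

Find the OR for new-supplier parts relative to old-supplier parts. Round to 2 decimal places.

OR = 4.32

new-supplier parts without the outcome: 2607 − 219 = 2388
old-supplier parts with the outcome: 275 − 219 = 56
old-supplier parts without the outcome: 2692 − 56 = 2636
OR = (219 × 2636) / (2388 × 56) = 577284/133728 ≈ 4.32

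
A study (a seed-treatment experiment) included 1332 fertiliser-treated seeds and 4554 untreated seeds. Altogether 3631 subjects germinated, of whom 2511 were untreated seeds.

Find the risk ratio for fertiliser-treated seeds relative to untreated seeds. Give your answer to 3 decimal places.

RR ≈ 1.525

fertiliser-treated seeds with the outcome: 3631 − 2511 = 1120
fertiliser-treated seeds without the outcome: 1332 − 1120 = 212
untreated seeds without the outcome: 4554 − 2511 = 2043
risk, fertiliser-treated seeds = 1120/1332 = 0.8408
risk, untreated seeds = 2511/4554 = 0.5514
RR = 0.8408 / 0.5514 = 1.525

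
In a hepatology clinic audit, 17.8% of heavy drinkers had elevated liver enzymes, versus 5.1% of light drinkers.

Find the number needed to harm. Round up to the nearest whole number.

absolute risk difference = 0.127000
1 / 0.127000 = 7.874 → round up → 8

NNH ≈ 8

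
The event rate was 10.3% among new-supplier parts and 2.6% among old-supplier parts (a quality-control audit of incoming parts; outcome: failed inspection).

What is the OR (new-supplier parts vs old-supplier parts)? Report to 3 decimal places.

4.302

odds, new-supplier parts = 0.10300/0.89700 = 0.11483
odds, old-supplier parts = 0.02600/0.97400 = 0.02669
OR = 0.11483 / 0.02669 = 4.302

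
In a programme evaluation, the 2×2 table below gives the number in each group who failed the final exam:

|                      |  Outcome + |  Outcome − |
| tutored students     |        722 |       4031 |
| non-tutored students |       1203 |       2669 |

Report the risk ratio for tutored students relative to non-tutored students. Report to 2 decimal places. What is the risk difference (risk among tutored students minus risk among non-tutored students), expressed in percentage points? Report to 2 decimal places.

RR = 0.49; RD = -15.88

risk, tutored students = 722/4753 = 0.1519
risk, non-tutored students = 1203/3872 = 0.3107
RR = 0.1519 / 0.3107 = 0.49
risk difference = 0.1519 − 0.3107 = -0.1588 → -15.88 percentage points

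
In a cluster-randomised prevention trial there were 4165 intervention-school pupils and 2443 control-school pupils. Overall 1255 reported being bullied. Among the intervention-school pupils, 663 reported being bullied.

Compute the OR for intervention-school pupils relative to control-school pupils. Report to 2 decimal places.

intervention-school pupils without the outcome: 4165 − 663 = 3502
control-school pupils with the outcome: 1255 − 663 = 592
control-school pupils without the outcome: 2443 − 592 = 1851
odds, intervention-school pupils = 663/3502 = 0.1893
odds, control-school pupils = 592/1851 = 0.3198
OR = 0.1893 / 0.3198 = 0.59

OR ≈ 0.59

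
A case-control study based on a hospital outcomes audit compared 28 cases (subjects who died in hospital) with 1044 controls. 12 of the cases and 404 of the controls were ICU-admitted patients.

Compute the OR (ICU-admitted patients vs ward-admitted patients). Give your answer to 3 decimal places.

OR ≈ 1.188

odds, ICU-admitted patients = 12/404 = 0.02970
odds, ward-admitted patients = 16/640 = 0.02500
OR = 0.02970 / 0.02500 = 1.188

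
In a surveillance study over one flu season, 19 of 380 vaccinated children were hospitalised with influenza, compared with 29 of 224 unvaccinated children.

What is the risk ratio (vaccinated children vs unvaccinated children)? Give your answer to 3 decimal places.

risk, vaccinated children = 19/380 = 0.0500
risk, unvaccinated children = 29/224 = 0.1295
RR = 0.0500 / 0.1295 = 0.386

RR = 0.386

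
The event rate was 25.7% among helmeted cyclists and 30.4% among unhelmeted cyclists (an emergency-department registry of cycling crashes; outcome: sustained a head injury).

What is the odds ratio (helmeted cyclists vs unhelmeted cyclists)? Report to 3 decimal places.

odds, helmeted cyclists = 0.2570/0.7430 = 0.3459
odds, unhelmeted cyclists = 0.3040/0.6960 = 0.4368
OR = 0.3459 / 0.4368 = 0.792

OR = 0.792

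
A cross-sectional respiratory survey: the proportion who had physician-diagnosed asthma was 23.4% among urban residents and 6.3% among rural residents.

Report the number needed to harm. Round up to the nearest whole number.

NNH: 6

absolute risk difference = 0.171000
1 / 0.171000 = 5.848 → round up → 6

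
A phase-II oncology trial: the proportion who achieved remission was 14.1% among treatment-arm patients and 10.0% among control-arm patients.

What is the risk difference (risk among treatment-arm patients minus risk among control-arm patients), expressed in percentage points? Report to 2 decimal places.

risk difference = 0.1410 − 0.1000 = 0.0410 → 4.10 percentage points

RD = 4.10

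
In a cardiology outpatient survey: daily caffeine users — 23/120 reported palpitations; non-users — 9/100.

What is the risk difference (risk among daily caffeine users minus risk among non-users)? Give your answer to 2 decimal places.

risk, daily caffeine users = 23/120 = 0.1917
risk, non-users = 9/100 = 0.0900
risk difference = 0.1917 − 0.0900 = 0.10

0.10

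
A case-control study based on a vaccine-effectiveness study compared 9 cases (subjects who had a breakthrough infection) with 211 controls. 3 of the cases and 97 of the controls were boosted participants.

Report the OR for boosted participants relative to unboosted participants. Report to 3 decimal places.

OR = (3 × 114) / (97 × 6) = 342/582 ≈ 0.588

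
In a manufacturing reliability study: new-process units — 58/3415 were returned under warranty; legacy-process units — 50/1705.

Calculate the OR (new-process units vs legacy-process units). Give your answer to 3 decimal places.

odds, new-process units = 58/3357 = 0.01728
odds, legacy-process units = 50/1655 = 0.03021
OR = 0.01728 / 0.03021 = 0.572

OR = 0.572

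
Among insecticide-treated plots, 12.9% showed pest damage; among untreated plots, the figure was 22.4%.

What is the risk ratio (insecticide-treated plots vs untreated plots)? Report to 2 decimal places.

RR = 0.1290 / 0.2240 = 0.58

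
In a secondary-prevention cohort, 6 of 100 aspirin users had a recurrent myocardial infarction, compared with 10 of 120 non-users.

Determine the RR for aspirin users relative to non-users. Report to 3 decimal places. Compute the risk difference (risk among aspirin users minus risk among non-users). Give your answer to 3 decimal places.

RR = 0.720; RD = -0.023

risk, aspirin users = 6/100 = 0.0600
risk, non-users = 10/120 = 0.0833
RR = 0.0600 / 0.0833 = 0.720
risk difference = 0.0600 − 0.0833 = -0.023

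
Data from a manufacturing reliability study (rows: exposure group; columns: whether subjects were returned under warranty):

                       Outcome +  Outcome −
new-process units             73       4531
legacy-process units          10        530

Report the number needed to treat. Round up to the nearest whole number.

NNT: 376

risk, new-process units = 73/4604 = 0.015856
risk, legacy-process units = 10/540 = 0.018519
absolute risk difference = 0.002663
1 / 0.002663 = 375.516 → round up → 376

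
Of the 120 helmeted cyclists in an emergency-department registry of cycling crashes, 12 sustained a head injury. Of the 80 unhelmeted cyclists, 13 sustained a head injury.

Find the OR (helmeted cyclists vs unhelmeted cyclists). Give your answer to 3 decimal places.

OR = (12 × 67) / (108 × 13) = 804/1404 ≈ 0.573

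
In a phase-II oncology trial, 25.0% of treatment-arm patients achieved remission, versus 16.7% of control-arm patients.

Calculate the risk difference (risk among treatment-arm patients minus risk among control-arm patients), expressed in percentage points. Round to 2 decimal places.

RD: 8.30

risk difference = 0.2500 − 0.1670 = 0.0830 → 8.30 percentage points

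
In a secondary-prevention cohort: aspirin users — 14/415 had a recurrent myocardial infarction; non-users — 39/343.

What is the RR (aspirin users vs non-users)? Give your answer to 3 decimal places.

RR: 0.297

risk, aspirin users = 14/415 = 0.03373
risk, non-users = 39/343 = 0.11370
RR = 0.03373 / 0.11370 = 0.297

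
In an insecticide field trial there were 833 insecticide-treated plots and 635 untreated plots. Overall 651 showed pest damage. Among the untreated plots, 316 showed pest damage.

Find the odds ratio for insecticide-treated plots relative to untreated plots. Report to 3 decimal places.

OR = 0.679

insecticide-treated plots with the outcome: 651 − 316 = 335
insecticide-treated plots without the outcome: 833 − 335 = 498
untreated plots without the outcome: 635 − 316 = 319
OR = (335 × 319) / (498 × 316) = 106865/157368 ≈ 0.679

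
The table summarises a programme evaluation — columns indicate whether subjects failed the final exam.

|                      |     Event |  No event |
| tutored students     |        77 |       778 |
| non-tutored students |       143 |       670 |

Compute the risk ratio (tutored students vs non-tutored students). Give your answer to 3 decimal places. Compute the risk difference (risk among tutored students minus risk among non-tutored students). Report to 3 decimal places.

risk, tutored students = 77/855 = 0.0901
risk, non-tutored students = 143/813 = 0.1759
RR = 0.0901 / 0.1759 = 0.512
risk difference = 0.0901 − 0.1759 = -0.086

RR = 0.512; RD = -0.086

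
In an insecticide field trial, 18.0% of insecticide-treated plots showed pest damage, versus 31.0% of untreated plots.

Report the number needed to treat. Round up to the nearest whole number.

NNT = 8

absolute risk difference = 0.130000
1 / 0.130000 = 7.692 → round up → 8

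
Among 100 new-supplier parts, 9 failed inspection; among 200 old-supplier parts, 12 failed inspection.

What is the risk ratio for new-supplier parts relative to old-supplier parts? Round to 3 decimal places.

RR: 1.500

risk, new-supplier parts = 9/100 = 0.0900
risk, old-supplier parts = 12/200 = 0.0600
RR = 0.0900 / 0.0600 = 1.500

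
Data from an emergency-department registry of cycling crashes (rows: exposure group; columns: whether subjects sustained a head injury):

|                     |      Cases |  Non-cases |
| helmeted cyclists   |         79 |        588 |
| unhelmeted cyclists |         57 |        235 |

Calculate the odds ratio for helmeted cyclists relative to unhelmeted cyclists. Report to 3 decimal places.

OR = (79 × 235) / (588 × 57) = 18565/33516 ≈ 0.554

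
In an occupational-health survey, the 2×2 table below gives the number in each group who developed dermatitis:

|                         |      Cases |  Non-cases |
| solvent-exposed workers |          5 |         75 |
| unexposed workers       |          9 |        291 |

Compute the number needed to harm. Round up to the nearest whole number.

risk, solvent-exposed workers = 5/80 = 0.062500
risk, unexposed workers = 9/300 = 0.030000
absolute risk difference = 0.032500
1 / 0.032500 = 30.769 → round up → 31

NNH = 31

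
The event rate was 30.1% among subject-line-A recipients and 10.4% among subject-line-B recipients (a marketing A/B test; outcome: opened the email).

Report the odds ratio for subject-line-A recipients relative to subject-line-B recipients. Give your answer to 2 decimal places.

3.71

odds, subject-line-A recipients = 0.3010/0.6990 = 0.4306
odds, subject-line-B recipients = 0.1040/0.8960 = 0.1161
OR = 0.4306 / 0.1161 = 3.71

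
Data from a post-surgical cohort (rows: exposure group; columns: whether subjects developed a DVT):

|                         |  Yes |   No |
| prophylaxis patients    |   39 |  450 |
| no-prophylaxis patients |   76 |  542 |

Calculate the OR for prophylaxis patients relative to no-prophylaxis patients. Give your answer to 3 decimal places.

OR = (39 × 542) / (450 × 76) = 21138/34200 ≈ 0.618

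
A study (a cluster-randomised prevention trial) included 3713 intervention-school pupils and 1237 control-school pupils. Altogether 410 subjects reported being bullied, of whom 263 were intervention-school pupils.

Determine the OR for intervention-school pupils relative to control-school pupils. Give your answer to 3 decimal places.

intervention-school pupils without the outcome: 3713 − 263 = 3450
control-school pupils with the outcome: 410 − 263 = 147
control-school pupils without the outcome: 1237 − 147 = 1090
OR = (263 × 1090) / (3450 × 147) = 286670/507150 ≈ 0.565

0.565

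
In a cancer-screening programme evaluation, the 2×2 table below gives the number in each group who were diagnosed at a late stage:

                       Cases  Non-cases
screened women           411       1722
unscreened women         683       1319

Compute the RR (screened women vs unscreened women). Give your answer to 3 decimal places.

0.565

risk, screened women = 411/2133 = 0.1927
risk, unscreened women = 683/2002 = 0.3412
RR = 0.1927 / 0.3412 = 0.565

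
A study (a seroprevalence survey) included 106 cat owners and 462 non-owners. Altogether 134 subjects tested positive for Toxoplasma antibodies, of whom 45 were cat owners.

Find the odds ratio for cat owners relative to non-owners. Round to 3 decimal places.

cat owners without the outcome: 106 − 45 = 61
non-owners with the outcome: 134 − 45 = 89
non-owners without the outcome: 462 − 89 = 373
odds, cat owners = 45/61 = 0.7377
odds, non-owners = 89/373 = 0.2386
OR = 0.7377 / 0.2386 = 3.092

OR = 3.092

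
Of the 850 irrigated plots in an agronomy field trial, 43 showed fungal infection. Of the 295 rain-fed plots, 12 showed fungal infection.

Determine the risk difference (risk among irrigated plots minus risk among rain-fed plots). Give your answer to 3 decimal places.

risk, irrigated plots = 43/850 = 0.05059
risk, rain-fed plots = 12/295 = 0.04068
risk difference = 0.05059 − 0.04068 = 0.010

RD = 0.010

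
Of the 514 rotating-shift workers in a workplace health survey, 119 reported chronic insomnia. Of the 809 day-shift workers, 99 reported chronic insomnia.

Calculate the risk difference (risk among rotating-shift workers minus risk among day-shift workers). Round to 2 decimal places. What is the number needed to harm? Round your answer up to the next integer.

RD = 0.11; NNH = 10

risk, rotating-shift workers = 119/514 = 0.2315
risk, day-shift workers = 99/809 = 0.1224
risk difference = 0.2315 − 0.1224 = 0.11
absolute risk difference = 0.109144
1 / 0.109144 = 9.162 → round up → 10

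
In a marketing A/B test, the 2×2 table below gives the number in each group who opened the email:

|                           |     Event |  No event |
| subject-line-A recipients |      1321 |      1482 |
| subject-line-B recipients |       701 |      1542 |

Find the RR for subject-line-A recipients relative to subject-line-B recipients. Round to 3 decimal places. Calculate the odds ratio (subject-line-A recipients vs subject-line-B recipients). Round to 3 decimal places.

RR = 1.508; OR = 1.961

risk, subject-line-A recipients = 1321/2803 = 0.4713
risk, subject-line-B recipients = 701/2243 = 0.3125
RR = 0.4713 / 0.3125 = 1.508
OR = (1321 × 1542) / (1482 × 701) = 2036982/1038882 ≈ 1.961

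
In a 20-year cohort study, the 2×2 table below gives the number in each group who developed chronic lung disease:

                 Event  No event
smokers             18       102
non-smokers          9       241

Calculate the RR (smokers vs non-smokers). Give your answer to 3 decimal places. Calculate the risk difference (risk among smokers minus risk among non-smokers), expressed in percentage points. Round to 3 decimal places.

RR = 4.167; RD = 11.400

risk, smokers = 18/120 = 0.15000
risk, non-smokers = 9/250 = 0.03600
RR = 0.15000 / 0.03600 = 4.167
risk difference = 0.15000 − 0.03600 = 0.11400 → 11.400 percentage points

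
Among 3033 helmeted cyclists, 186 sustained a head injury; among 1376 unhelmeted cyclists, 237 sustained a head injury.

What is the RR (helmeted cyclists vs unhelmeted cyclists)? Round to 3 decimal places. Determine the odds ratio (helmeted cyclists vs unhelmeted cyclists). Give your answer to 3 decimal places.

RR = 0.356; OR = 0.314

risk, helmeted cyclists = 186/3033 = 0.0613
risk, unhelmeted cyclists = 237/1376 = 0.1722
RR = 0.0613 / 0.1722 = 0.356
odds, helmeted cyclists = 186/2847 = 0.0653
odds, unhelmeted cyclists = 237/1139 = 0.2081
OR = 0.0653 / 0.2081 = 0.314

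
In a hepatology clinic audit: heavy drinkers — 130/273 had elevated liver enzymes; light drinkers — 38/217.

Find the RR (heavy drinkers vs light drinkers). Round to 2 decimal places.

2.72

risk, heavy drinkers = 130/273 = 0.4762
risk, light drinkers = 38/217 = 0.1751
RR = 0.4762 / 0.1751 = 2.72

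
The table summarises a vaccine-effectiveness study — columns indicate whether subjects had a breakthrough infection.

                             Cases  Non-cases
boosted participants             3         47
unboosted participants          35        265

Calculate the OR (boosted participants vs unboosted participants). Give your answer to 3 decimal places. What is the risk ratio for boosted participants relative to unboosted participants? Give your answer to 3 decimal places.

OR = (3 × 265) / (47 × 35) = 795/1645 ≈ 0.483
risk, boosted participants = 3/50 = 0.0600
risk, unboosted participants = 35/300 = 0.1167
RR = 0.0600 / 0.1167 = 0.514

OR = 0.483; RR = 0.514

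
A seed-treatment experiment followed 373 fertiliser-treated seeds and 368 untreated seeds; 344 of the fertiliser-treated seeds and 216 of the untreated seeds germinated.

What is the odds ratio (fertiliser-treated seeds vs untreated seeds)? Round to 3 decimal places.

odds, fertiliser-treated seeds = 344/29 = 11.8621
odds, untreated seeds = 216/152 = 1.4211
OR = 11.8621 / 1.4211 = 8.347

OR: 8.347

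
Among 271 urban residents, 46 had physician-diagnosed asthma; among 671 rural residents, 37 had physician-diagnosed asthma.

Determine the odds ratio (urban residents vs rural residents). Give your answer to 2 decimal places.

odds, urban residents = 46/225 = 0.2044
odds, rural residents = 37/634 = 0.0584
OR = 0.2044 / 0.0584 = 3.50

OR ≈ 3.50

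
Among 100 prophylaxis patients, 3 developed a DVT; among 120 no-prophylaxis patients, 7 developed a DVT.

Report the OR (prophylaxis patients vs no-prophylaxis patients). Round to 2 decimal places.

OR = (3 × 113) / (97 × 7) = 339/679 ≈ 0.50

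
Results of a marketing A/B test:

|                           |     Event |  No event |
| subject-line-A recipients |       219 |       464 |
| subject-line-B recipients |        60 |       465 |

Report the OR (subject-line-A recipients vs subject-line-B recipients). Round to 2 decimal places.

OR = (219 × 465) / (464 × 60) = 101835/27840 ≈ 3.66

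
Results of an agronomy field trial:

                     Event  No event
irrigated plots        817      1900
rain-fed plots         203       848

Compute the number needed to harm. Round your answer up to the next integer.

risk, irrigated plots = 817/2717 = 0.300699
risk, rain-fed plots = 203/1051 = 0.193149
absolute risk difference = 0.107550
1 / 0.107550 = 9.298 → round up → 10

NNH = 10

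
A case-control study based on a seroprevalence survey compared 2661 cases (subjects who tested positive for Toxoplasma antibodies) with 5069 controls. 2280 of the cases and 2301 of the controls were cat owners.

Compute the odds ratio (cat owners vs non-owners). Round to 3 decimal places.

OR = (2280 × 2768) / (2301 × 381) = 6311040/876681 ≈ 7.199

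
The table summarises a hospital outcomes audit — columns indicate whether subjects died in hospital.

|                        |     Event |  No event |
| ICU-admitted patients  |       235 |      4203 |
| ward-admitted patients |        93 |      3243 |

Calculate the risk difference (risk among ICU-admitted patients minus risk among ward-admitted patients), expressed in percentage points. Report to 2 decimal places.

2.51

risk, ICU-admitted patients = 235/4438 = 0.05295
risk, ward-admitted patients = 93/3336 = 0.02788
risk difference = 0.05295 − 0.02788 = 0.02507 → 2.51 percentage points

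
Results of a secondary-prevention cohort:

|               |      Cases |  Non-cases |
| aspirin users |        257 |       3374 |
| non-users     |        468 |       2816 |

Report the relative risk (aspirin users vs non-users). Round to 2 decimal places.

RR = 0.50

risk, aspirin users = 257/3631 = 0.0708
risk, non-users = 468/3284 = 0.1425
RR = 0.0708 / 0.1425 = 0.50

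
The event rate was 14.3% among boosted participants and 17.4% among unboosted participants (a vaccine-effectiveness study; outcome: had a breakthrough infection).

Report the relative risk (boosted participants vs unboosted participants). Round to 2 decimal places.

RR = 0.1430 / 0.1740 = 0.82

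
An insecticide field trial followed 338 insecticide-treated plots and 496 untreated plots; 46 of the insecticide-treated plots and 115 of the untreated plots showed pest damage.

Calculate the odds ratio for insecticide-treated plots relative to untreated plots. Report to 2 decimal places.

OR = (46 × 381) / (292 × 115) = 17526/33580 ≈ 0.52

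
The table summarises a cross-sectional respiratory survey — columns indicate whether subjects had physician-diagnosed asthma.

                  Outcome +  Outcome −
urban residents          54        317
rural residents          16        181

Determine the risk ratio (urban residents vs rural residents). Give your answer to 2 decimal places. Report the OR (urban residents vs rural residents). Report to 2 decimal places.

risk, urban residents = 54/371 = 0.1456
risk, rural residents = 16/197 = 0.0812
RR = 0.1456 / 0.0812 = 1.79
odds, urban residents = 54/317 = 0.1703
odds, rural residents = 16/181 = 0.0884
OR = 0.1703 / 0.0884 = 1.93

RR = 1.79; OR = 1.93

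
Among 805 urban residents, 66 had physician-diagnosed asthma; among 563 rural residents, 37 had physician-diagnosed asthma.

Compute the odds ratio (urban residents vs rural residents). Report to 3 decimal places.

OR ≈ 1.270

odds, urban residents = 66/739 = 0.0893
odds, rural residents = 37/526 = 0.0703
OR = 0.0893 / 0.0703 = 1.270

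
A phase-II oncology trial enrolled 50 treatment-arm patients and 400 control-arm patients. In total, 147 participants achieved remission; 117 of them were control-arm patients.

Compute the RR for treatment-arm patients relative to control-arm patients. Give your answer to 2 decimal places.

RR = 2.05

treatment-arm patients with the outcome: 147 − 117 = 30
treatment-arm patients without the outcome: 50 − 30 = 20
control-arm patients without the outcome: 400 − 117 = 283
risk, treatment-arm patients = 30/50 = 0.6000
risk, control-arm patients = 117/400 = 0.2925
RR = 0.6000 / 0.2925 = 2.05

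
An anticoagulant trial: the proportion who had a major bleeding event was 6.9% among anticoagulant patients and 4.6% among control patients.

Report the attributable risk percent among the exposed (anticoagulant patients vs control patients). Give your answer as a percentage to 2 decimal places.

AR% = (0.06900 − 0.04600) / 0.06900 = 0.3333 → 33.33%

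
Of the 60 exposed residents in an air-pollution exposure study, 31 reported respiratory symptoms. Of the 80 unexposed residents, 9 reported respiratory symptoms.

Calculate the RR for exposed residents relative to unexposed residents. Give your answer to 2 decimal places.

RR: 4.59

risk, exposed residents = 31/60 = 0.5167
risk, unexposed residents = 9/80 = 0.1125
RR = 0.5167 / 0.1125 = 4.59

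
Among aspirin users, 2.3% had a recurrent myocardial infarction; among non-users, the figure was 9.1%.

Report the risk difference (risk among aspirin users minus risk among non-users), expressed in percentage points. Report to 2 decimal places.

risk difference = 0.02300 − 0.09100 = -0.06800 → -6.80 percentage points

-6.80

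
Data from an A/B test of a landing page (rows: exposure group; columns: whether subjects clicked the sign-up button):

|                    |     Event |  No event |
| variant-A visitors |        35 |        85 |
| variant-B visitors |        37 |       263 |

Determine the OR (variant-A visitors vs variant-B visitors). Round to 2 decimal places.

odds, variant-A visitors = 35/85 = 0.4118
odds, variant-B visitors = 37/263 = 0.1407
OR = 0.4118 / 0.1407 = 2.93

OR = 2.93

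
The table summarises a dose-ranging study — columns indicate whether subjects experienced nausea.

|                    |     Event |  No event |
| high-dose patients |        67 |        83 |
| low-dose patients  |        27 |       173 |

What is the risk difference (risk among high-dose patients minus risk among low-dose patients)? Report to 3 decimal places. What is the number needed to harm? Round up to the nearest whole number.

RD = 0.312; NNH = 4

risk, high-dose patients = 67/150 = 0.4467
risk, low-dose patients = 27/200 = 0.1350
risk difference = 0.4467 − 0.1350 = 0.312
absolute risk difference = 0.311667
1 / 0.311667 = 3.209 → round up → 4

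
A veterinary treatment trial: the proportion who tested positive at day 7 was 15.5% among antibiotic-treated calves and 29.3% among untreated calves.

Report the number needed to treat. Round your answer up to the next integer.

NNT ≈ 8

absolute risk difference = 0.138000
1 / 0.138000 = 7.246 → round up → 8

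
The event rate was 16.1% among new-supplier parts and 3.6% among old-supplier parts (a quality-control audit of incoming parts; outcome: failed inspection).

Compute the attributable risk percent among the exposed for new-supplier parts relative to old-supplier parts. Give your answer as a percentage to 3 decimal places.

AR% = (0.16100 − 0.03600) / 0.16100 = 0.7764 → 77.640%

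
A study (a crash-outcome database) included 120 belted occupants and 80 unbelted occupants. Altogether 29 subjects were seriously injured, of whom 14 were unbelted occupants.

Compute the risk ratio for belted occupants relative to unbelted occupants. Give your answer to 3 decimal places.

belted occupants with the outcome: 29 − 14 = 15
belted occupants without the outcome: 120 − 15 = 105
unbelted occupants without the outcome: 80 − 14 = 66
risk, belted occupants = 15/120 = 0.1250
risk, unbelted occupants = 14/80 = 0.1750
RR = 0.1250 / 0.1750 = 0.714

RR = 0.714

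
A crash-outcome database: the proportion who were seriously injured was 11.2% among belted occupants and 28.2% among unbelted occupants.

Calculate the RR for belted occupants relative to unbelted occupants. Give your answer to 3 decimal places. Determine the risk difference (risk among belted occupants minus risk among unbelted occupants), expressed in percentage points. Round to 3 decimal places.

RR = 0.397; RD = -17.000

RR = 0.1120 / 0.2820 = 0.397
risk difference = 0.1120 − 0.2820 = -0.1700 → -17.000 percentage points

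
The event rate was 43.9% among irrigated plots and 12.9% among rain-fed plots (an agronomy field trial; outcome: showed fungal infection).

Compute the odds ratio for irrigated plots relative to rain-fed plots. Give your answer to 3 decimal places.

odds, irrigated plots = 0.4390/0.5610 = 0.7825
odds, rain-fed plots = 0.1290/0.8710 = 0.1481
OR = 0.7825 / 0.1481 = 5.284

5.284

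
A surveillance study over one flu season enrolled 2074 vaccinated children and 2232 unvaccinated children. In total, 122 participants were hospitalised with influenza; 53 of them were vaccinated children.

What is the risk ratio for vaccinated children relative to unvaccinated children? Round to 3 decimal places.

vaccinated children without the outcome: 2074 − 53 = 2021
unvaccinated children with the outcome: 122 − 53 = 69
unvaccinated children without the outcome: 2232 − 69 = 2163
risk, vaccinated children = 53/2074 = 0.02555
risk, unvaccinated children = 69/2232 = 0.03091
RR = 0.02555 / 0.03091 = 0.827

0.827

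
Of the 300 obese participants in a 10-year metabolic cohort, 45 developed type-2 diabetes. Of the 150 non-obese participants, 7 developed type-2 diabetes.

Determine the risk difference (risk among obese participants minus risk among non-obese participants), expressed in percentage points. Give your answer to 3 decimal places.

RD ≈ 10.333

risk, obese participants = 45/300 = 0.15000
risk, non-obese participants = 7/150 = 0.04667
risk difference = 0.15000 − 0.04667 = 0.10333 → 10.333 percentage points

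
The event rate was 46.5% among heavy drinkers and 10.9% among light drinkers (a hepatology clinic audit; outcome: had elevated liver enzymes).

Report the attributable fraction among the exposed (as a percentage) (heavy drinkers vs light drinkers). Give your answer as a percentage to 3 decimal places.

AR% = (0.4650 − 0.1090) / 0.4650 = 0.7656 → 76.559%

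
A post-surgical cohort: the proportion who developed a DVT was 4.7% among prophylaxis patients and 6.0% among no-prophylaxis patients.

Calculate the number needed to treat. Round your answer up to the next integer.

NNT ≈ 77

absolute risk difference = 0.013000
1 / 0.013000 = 76.923 → round up → 77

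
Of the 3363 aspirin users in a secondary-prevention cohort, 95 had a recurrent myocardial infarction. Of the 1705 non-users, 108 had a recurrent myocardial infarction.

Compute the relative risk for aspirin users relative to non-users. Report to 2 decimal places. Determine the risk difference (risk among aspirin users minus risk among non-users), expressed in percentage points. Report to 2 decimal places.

risk, aspirin users = 95/3363 = 0.02825
risk, non-users = 108/1705 = 0.06334
RR = 0.02825 / 0.06334 = 0.45
risk difference = 0.02825 − 0.06334 = -0.03509 → -3.51 percentage points

RR = 0.45; RD = -3.51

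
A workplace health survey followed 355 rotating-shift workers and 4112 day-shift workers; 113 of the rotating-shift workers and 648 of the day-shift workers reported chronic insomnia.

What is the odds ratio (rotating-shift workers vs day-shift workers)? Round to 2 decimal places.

OR = (113 × 3464) / (242 × 648) = 391432/156816 ≈ 2.50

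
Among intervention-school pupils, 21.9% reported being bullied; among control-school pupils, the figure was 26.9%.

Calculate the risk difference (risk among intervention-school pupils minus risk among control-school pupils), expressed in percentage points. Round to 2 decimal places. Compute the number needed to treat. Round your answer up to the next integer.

RD = -5.00; NNT = 20

risk difference = 0.2190 − 0.2690 = -0.0500 → -5.00 percentage points
absolute risk difference = 0.050000
1 / 0.050000 = 20.000 → round up → 20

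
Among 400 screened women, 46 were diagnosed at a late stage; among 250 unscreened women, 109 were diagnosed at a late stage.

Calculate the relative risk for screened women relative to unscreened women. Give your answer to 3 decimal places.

risk, screened women = 46/400 = 0.1150
risk, unscreened women = 109/250 = 0.4360
RR = 0.1150 / 0.4360 = 0.264

RR = 0.264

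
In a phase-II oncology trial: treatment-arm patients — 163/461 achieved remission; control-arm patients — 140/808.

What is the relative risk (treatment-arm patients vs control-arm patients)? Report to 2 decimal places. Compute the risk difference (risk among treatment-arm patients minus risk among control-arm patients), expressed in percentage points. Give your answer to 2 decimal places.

RR = 2.04; RD = 18.03

risk, treatment-arm patients = 163/461 = 0.3536
risk, control-arm patients = 140/808 = 0.1733
RR = 0.3536 / 0.1733 = 2.04
risk difference = 0.3536 − 0.1733 = 0.1803 → 18.03 percentage points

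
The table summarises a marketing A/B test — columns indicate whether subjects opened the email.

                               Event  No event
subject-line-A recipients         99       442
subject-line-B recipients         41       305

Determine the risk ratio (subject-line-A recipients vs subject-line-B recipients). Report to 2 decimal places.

risk, subject-line-A recipients = 99/541 = 0.1830
risk, subject-line-B recipients = 41/346 = 0.1185
RR = 0.1830 / 0.1185 = 1.54

RR = 1.54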